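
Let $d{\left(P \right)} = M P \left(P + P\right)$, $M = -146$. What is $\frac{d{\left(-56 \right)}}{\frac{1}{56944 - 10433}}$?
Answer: $-42590680832$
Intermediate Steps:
$d{\left(P \right)} = - 292 P^{2}$ ($d{\left(P \right)} = - 146 P \left(P + P\right) = - 146 P 2 P = - 292 P^{2}$)
$\frac{d{\left(-56 \right)}}{\frac{1}{56944 - 10433}} = \frac{\left(-292\right) \left(-56\right)^{2}}{\frac{1}{56944 - 10433}} = \frac{\left(-292\right) 3136}{\frac{1}{46511}} = - 915712 \frac{1}{\frac{1}{46511}} = \left(-915712\right) 46511 = -42590680832$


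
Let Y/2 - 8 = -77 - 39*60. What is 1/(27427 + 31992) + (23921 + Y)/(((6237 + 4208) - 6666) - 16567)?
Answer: -1135068369/759850172 ≈ -1.4938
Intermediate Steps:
Y = -4818 (Y = 16 + 2*(-77 - 39*60) = 16 + 2*(-77 - 2340) = 16 + 2*(-2417) = 16 - 4834 = -4818)
1/(27427 + 31992) + (23921 + Y)/(((6237 + 4208) - 6666) - 16567) = 1/(27427 + 31992) + (23921 - 4818)/(((6237 + 4208) - 6666) - 16567) = 1/59419 + 19103/((10445 - 6666) - 16567) = 1/59419 + 19103/(3779 - 16567) = 1/59419 + 19103/(-12788) = 1/59419 + 19103*(-1/12788) = 1/59419 - 19103/12788 = -1135068369/759850172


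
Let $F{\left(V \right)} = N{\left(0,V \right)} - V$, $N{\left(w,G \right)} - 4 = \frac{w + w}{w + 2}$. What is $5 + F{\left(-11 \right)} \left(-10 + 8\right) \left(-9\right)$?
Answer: $275$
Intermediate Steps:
$N{\left(w,G \right)} = 4 + \frac{2 w}{2 + w}$ ($N{\left(w,G \right)} = 4 + \frac{w + w}{w + 2} = 4 + \frac{2 w}{2 + w}$)
$F{\left(V \right)} = 4 - V$ ($F{\left(V \right)} = \frac{2 \left(4 + 3 \cdot 0\right)}{2 + 0} - V = \frac{2 \left(4 + 0\right)}{2} - V = 2 \cdot \frac{1}{2} \cdot 4 - V = 4 - V$)
$5 + F{\left(-11 \right)} \left(-10 + 8\right) \left(-9\right) = 5 + \left(4 - -11\right) \left(-10 + 8\right) \left(-9\right) = 5 + \left(4 + 11\right) \left(\left(-2\right) \left(-9\right)\right) = 5 + 15 \cdot 18 = 5 + 270 = 275$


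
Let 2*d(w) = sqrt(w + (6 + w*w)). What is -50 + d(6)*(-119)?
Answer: -50 - 238*sqrt(3) ≈ -462.23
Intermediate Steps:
d(w) = sqrt(6 + w + w**2)/2 (d(w) = sqrt(w + (6 + w*w))/2 = sqrt(w + (6 + w**2))/2 = sqrt(6 + w + w**2)/2)
-50 + d(6)*(-119) = -50 + (sqrt(6 + 6 + 6**2)/2)*(-119) = -50 + (sqrt(6 + 6 + 36)/2)*(-119) = -50 + (sqrt(48)/2)*(-119) = -50 + ((4*sqrt(3))/2)*(-119) = -50 + (2*sqrt(3))*(-119) = -50 - 238*sqrt(3)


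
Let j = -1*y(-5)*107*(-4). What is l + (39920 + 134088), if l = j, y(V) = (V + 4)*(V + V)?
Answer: 178288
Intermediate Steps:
y(V) = 2*V*(4 + V) (y(V) = (4 + V)*(2*V) = 2*V*(4 + V))
j = 4280 (j = -1*(2*(-5)*(4 - 5))*107*(-4) = -1*(2*(-5)*(-1))*(-428) = -1*10*(-428) = -10*(-428) = -1*(-4280) = 4280)
l = 4280
l + (39920 + 134088) = 4280 + (39920 + 134088) = 4280 + 174008 = 178288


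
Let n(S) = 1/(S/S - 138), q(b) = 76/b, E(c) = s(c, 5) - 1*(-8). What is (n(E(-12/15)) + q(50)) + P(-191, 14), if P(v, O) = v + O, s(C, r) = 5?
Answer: -601044/3425 ≈ -175.49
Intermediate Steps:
E(c) = 13 (E(c) = 5 - 1*(-8) = 5 + 8 = 13)
P(v, O) = O + v
n(S) = -1/137 (n(S) = 1/(1 - 138) = 1/(-137) = -1/137)
(n(E(-12/15)) + q(50)) + P(-191, 14) = (-1/137 + 76/50) + (14 - 191) = (-1/137 + 76*(1/50)) - 177 = (-1/137 + 38/25) - 177 = 5181/3425 - 177 = -601044/3425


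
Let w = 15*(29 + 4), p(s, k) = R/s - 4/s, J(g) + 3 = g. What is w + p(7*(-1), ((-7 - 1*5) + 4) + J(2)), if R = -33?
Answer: 3502/7 ≈ 500.29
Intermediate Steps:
J(g) = -3 + g
p(s, k) = -37/s (p(s, k) = -33/s - 4/s = -37/s)
w = 495 (w = 15*33 = 495)
w + p(7*(-1), ((-7 - 1*5) + 4) + J(2)) = 495 - 37/(7*(-1)) = 495 - 37/(-7) = 495 - 37*(-⅐) = 495 + 37/7 = 3502/7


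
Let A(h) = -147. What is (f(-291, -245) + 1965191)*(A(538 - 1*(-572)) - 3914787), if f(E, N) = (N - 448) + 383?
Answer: -7692379432854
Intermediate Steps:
f(E, N) = -65 + N (f(E, N) = (-448 + N) + 383 = -65 + N)
(f(-291, -245) + 1965191)*(A(538 - 1*(-572)) - 3914787) = ((-65 - 245) + 1965191)*(-147 - 3914787) = (-310 + 1965191)*(-3914934) = 1964881*(-3914934) = -7692379432854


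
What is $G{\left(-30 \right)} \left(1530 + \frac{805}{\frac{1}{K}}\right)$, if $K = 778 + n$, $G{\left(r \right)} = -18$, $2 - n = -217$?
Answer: $-14474070$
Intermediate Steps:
$n = 219$ ($n = 2 - -217 = 2 + 217 = 219$)
$K = 997$ ($K = 778 + 219 = 997$)
$G{\left(-30 \right)} \left(1530 + \frac{805}{\frac{1}{K}}\right) = - 18 \left(1530 + \frac{805}{\frac{1}{997}}\right) = - 18 \left(1530 + 805 \frac{1}{\frac{1}{997}}\right) = - 18 \left(1530 + 805 \cdot 997\right) = - 18 \left(1530 + 802585\right) = \left(-18\right) 804115 = -14474070$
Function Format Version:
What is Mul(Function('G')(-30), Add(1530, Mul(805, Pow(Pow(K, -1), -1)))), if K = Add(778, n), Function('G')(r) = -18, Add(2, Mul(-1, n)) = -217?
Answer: -14474070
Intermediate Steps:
n = 219 (n = Add(2, Mul(-1, -217)) = Add(2, 217) = 219)
K = 997 (K = Add(778, 219) = 997)
Mul(Function('G')(-30), Add(1530, Mul(805, Pow(Pow(K, -1), -1)))) = Mul(-18, Add(1530, Mul(805, Pow(Pow(997, -1), -1)))) = Mul(-18, Add(1530, Mul(805, Pow(Rational(1, 997), -1)))) = Mul(-18, Add(1530, Mul(805, 997))) = Mul(-18, Add(1530, 802585)) = Mul(-18, 804115) = -14474070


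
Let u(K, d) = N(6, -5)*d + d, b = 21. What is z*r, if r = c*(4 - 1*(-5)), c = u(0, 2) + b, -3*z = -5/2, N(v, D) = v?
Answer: 525/2 ≈ 262.50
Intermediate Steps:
u(K, d) = 7*d (u(K, d) = 6*d + d = 7*d)
z = ⅚ (z = -(-5)/(3*2) = -⅓*(-5/2) = ⅚ ≈ 0.83333)
c = 35 (c = 7*2 + 21 = 14 + 21 = 35)
r = 315 (r = 35*(4 - 1*(-5)) = 35*(4 + 5) = 35*9 = 315)
z*r = (⅚)*315 = 525/2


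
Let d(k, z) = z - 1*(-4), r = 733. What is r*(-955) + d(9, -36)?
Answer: -700047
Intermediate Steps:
d(k, z) = 4 + z (d(k, z) = z + 4 = 4 + z)
r*(-955) + d(9, -36) = 733*(-955) + (4 - 36) = -700015 - 32 = -700047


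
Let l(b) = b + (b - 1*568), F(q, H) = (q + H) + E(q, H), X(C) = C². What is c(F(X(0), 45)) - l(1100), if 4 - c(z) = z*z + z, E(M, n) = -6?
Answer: -3188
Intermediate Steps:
F(q, H) = -6 + H + q (F(q, H) = (q + H) - 6 = (H + q) - 6 = -6 + H + q)
l(b) = -568 + 2*b (l(b) = b + (b - 568) = b + (-568 + b) = -568 + 2*b)
c(z) = 4 - z - z² (c(z) = 4 - (z*z + z) = 4 - (z² + z) = 4 - (z + z²) = 4 + (-z - z²) = 4 - z - z²)
c(F(X(0), 45)) - l(1100) = (4 - (-6 + 45 + 0²) - (-6 + 45 + 0²)²) - (-568 + 2*1100) = (4 - (-6 + 45 + 0) - (-6 + 45 + 0)²) - (-568 + 2200) = (4 - 1*39 - 1*39²) - 1*1632 = (4 - 39 - 1*1521) - 1632 = (4 - 39 - 1521) - 1632 = -1556 - 1632 = -3188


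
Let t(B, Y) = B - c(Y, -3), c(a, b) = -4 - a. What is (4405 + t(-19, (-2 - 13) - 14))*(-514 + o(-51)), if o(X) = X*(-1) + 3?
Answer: -2006060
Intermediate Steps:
o(X) = 3 - X (o(X) = -X + 3 = 3 - X)
t(B, Y) = 4 + B + Y (t(B, Y) = B - (-4 - Y) = B + (4 + Y) = 4 + B + Y)
(4405 + t(-19, (-2 - 13) - 14))*(-514 + o(-51)) = (4405 + (4 - 19 + ((-2 - 13) - 14)))*(-514 + (3 - 1*(-51))) = (4405 + (4 - 19 + (-15 - 14)))*(-514 + (3 + 51)) = (4405 + (4 - 19 - 29))*(-514 + 54) = (4405 - 44)*(-460) = 4361*(-460) = -2006060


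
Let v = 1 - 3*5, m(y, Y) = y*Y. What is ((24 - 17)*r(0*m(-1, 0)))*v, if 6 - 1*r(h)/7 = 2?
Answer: -2744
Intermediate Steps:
m(y, Y) = Y*y
r(h) = 28 (r(h) = 42 - 7*2 = 42 - 14 = 28)
v = -14 (v = 1 - 15 = -14)
((24 - 17)*r(0*m(-1, 0)))*v = ((24 - 17)*28)*(-14) = (7*28)*(-14) = 196*(-14) = -2744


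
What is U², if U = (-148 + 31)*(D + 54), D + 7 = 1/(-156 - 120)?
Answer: 255903445161/8464 ≈ 3.0234e+7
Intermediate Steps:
D = -1933/276 (D = -7 + 1/(-156 - 120) = -7 + 1/(-276) = -7 - 1/276 = -1933/276 ≈ -7.0036)
U = -505869/92 (U = (-148 + 31)*(-1933/276 + 54) = -117*12971/276 = -505869/92 ≈ -5498.6)
U² = (-505869/92)² = 255903445161/8464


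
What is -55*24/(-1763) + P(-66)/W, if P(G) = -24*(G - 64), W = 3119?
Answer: 9617640/5498797 ≈ 1.7490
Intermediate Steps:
P(G) = 1536 - 24*G (P(G) = -24*(-64 + G) = 1536 - 24*G)
-55*24/(-1763) + P(-66)/W = -55*24/(-1763) + (1536 - 24*(-66))/3119 = -1320*(-1/1763) + (1536 + 1584)*(1/3119) = 1320/1763 + 3120*(1/3119) = 1320/1763 + 3120/3119 = 9617640/5498797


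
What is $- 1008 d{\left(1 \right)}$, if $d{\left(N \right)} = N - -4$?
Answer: $-5040$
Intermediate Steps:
$d{\left(N \right)} = 4 + N$ ($d{\left(N \right)} = N + 4 = 4 + N$)
$- 1008 d{\left(1 \right)} = - 1008 \left(4 + 1\right) = \left(-1008\right) 5 = -5040$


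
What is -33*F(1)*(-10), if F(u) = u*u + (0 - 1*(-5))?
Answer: 1980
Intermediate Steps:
F(u) = 5 + u² (F(u) = u² + (0 + 5) = u² + 5 = 5 + u²)
-33*F(1)*(-10) = -33*(5 + 1²)*(-10) = -33*(5 + 1)*(-10) = -33*6*(-10) = -198*(-10) = 1980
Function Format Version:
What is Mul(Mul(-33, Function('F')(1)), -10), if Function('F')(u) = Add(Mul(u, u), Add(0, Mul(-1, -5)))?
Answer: 1980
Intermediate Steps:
Function('F')(u) = Add(5, Pow(u, 2)) (Function('F')(u) = Add(Pow(u, 2), Add(0, 5)) = Add(Pow(u, 2), 5) = Add(5, Pow(u, 2)))
Mul(Mul(-33, Function('F')(1)), -10) = Mul(Mul(-33, Add(5, Pow(1, 2))), -10) = Mul(Mul(-33, Add(5, 1)), -10) = Mul(Mul(-33, 6), -10) = Mul(-198, -10) = 1980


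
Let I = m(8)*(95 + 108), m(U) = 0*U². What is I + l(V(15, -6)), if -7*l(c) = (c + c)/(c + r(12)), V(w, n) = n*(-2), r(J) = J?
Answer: -⅐ ≈ -0.14286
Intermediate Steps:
m(U) = 0
V(w, n) = -2*n
l(c) = -2*c/(7*(12 + c)) (l(c) = -(c + c)/(7*(c + 12)) = -2*c/(7*(12 + c)))
I = 0 (I = 0*(95 + 108) = 0*203 = 0)
I + l(V(15, -6)) = 0 - 2*(-2*(-6))/(84 + 7*(-2*(-6))) = 0 - 2*12/(84 + 7*12) = 0 - 2*12/(84 + 84) = 0 - 2*12/168 = 0 - 2*12*1/168 = 0 - ⅐ = -⅐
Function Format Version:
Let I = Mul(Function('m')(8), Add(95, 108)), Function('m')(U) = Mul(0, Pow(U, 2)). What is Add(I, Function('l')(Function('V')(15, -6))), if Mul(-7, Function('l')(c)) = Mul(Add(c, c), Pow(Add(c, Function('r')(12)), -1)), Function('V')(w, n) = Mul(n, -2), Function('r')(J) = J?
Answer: Rational(-1, 7) ≈ -0.14286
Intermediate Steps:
Function('m')(U) = 0
Function('V')(w, n) = Mul(-2, n)
Function('l')(c) = Mul(Rational(-2, 7), c, Pow(Add(12, c), -1)) (Function('l')(c) = Mul(Rational(-1, 7), Mul(Add(c, c), Pow(Add(c, 12), -1))) = Mul(Rational(-1, 7), Mul(Mul(2, c), Pow(Add(12, c), -1))) = Mul(Rational(-1, 7), Mul(2, c, Pow(Add(12, c), -1))) = Mul(Rational(-2, 7), c, Pow(Add(12, c), -1)))
I = 0 (I = Mul(0, Add(95, 108)) = Mul(0, 203) = 0)
Add(I, Function('l')(Function('V')(15, -6))) = Add(0, Mul(-2, Mul(-2, -6), Pow(Add(84, Mul(7, Mul(-2, -6))), -1))) = Add(0, Mul(-2, 12, Pow(Add(84, Mul(7, 12)), -1))) = Add(0, Mul(-2, 12, Pow(Add(84, 84), -1))) = Add(0, Mul(-2, 12, Pow(168, -1))) = Add(0, Mul(-2, 12, Rational(1, 168))) = Add(0, Rational(-1, 7)) = Rational(-1, 7)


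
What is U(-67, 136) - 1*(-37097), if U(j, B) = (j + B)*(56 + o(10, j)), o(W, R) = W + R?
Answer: 37028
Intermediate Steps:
o(W, R) = R + W
U(j, B) = (66 + j)*(B + j) (U(j, B) = (j + B)*(56 + (j + 10)) = (B + j)*(56 + (10 + j)) = (B + j)*(66 + j) = (66 + j)*(B + j))
U(-67, 136) - 1*(-37097) = ((-67)**2 + 66*136 + 66*(-67) + 136*(-67)) - 1*(-37097) = (4489 + 8976 - 4422 - 9112) + 37097 = -69 + 37097 = 37028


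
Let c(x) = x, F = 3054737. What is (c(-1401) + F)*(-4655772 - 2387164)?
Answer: -21504450034496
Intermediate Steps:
(c(-1401) + F)*(-4655772 - 2387164) = (-1401 + 3054737)*(-4655772 - 2387164) = 3053336*(-7042936) = -21504450034496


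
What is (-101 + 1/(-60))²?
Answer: 36735721/3600 ≈ 10204.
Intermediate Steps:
(-101 + 1/(-60))² = (-101 - 1/60)² = (-6061/60)² = 36735721/3600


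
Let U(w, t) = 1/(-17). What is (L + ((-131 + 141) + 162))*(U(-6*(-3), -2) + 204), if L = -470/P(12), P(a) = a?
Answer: 2763199/102 ≈ 27090.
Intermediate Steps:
U(w, t) = -1/17
L = -235/6 (L = -470/12 = -470*1/12 = -235/6 ≈ -39.167)
(L + ((-131 + 141) + 162))*(U(-6*(-3), -2) + 204) = (-235/6 + ((-131 + 141) + 162))*(-1/17 + 204) = (-235/6 + (10 + 162))*(3467/17) = (-235/6 + 172)*(3467/17) = (797/6)*(3467/17) = 2763199/102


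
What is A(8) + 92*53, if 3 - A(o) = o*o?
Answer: 4815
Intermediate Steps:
A(o) = 3 - o² (A(o) = 3 - o*o = 3 - o²)
A(8) + 92*53 = (3 - 1*8²) + 92*53 = (3 - 1*64) + 4876 = (3 - 64) + 4876 = -61 + 4876 = 4815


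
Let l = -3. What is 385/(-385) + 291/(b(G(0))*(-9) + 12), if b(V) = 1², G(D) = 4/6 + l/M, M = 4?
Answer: 96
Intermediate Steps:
G(D) = -1/12 (G(D) = 4/6 - 3/4 = 4*(⅙) - 3*¼ = ⅔ - ¾ = -1/12)
b(V) = 1
385/(-385) + 291/(b(G(0))*(-9) + 12) = 385/(-385) + 291/(1*(-9) + 12) = 385*(-1/385) + 291/(-9 + 12) = -1 + 291/3 = -1 + 291*(⅓) = -1 + 97 = 96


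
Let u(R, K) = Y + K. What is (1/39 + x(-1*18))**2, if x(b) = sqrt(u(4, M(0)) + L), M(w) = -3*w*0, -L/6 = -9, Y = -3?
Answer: 77572/1521 + 2*sqrt(51)/39 ≈ 51.367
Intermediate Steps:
L = 54 (L = -6*(-9) = 54)
M(w) = 0
u(R, K) = -3 + K
x(b) = sqrt(51) (x(b) = sqrt((-3 + 0) + 54) = sqrt(-3 + 54) = sqrt(51))
(1/39 + x(-1*18))**2 = (1/39 + sqrt(51))**2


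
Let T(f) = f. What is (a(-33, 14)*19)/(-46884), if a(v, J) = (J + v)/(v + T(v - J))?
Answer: -361/3750720 ≈ -9.6248e-5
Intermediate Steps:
a(v, J) = (J + v)/(-J + 2*v) (a(v, J) = (J + v)/(v + (v - J)) = (J + v)/(-J + 2*v))
(a(-33, 14)*19)/(-46884) = (((14 - 33)/(-1*14 + 2*(-33)))*19)/(-46884) = ((-19/(-14 - 66))*19)*(-1/46884) = ((-19/(-80))*19)*(-1/46884) = (-1/80*(-19)*19)*(-1/46884) = ((19/80)*19)*(-1/46884) = (361/80)*(-1/46884) = -361/3750720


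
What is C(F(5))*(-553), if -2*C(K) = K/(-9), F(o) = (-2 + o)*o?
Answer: -2765/6 ≈ -460.83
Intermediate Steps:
F(o) = o*(-2 + o)
C(K) = K/18 (C(K) = -K/(2*(-9)) = -K*(-1)/(2*9) = -(-1)*K/18 = K/18)
C(F(5))*(-553) = ((5*(-2 + 5))/18)*(-553) = ((5*3)/18)*(-553) = ((1/18)*15)*(-553) = (⅚)*(-553) = -2765/6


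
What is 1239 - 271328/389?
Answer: 210643/389 ≈ 541.50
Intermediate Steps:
1239 - 271328/389 = 210643/389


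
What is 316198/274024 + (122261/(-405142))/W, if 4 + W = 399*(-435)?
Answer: 5558776472198067/4817348208713788 ≈ 1.1539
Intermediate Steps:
W = -173569 (W = -4 + 399*(-435) = -4 - 173565 = -173569)
316198/274024 + (122261/(-405142))/W = 316198/274024 + (122261/(-405142))/(-173569) = 316198*(1/274024) + (122261*(-1/405142))*(-1/173569) = 158099/137012 - 122261/405142*(-1/173569) = 158099/137012 + 122261/70320091798 = 5558776472198067/4817348208713788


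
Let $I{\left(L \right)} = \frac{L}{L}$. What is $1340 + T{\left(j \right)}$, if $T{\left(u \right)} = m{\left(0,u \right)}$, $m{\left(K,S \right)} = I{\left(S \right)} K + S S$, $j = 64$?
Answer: $5436$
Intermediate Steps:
$I{\left(L \right)} = 1$
$m{\left(K,S \right)} = K + S^{2}$ ($m{\left(K,S \right)} = 1 K + S S = K + S^{2}$)
$T{\left(u \right)} = u^{2}$ ($T{\left(u \right)} = 0 + u^{2} = u^{2}$)
$1340 + T{\left(j \right)} = 1340 + 64^{2} = 1340 + 4096 = 5436$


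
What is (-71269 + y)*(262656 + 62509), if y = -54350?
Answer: -40846902135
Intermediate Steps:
(-71269 + y)*(262656 + 62509) = (-71269 - 54350)*(262656 + 62509) = -125619*325165 = -40846902135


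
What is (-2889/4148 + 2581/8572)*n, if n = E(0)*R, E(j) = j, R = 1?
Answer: 0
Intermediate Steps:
n = 0 (n = 0*1 = 0)
(-2889/4148 + 2581/8572)*n = (-2889/4148 + 2581/8572)*0 = -1757315/4444582*0 = 0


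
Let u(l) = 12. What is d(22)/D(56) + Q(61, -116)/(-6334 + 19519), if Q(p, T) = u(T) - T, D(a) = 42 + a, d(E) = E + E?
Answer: 296342/646065 ≈ 0.45869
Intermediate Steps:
d(E) = 2*E
Q(p, T) = 12 - T
d(22)/D(56) + Q(61, -116)/(-6334 + 19519) = (2*22)/(42 + 56) + (12 - 1*(-116))/(-6334 + 19519) = 44/98 + (12 + 116)/13185 = 44*(1/98) + 128*(1/13185) = 22/49 + 128/13185 = 296342/646065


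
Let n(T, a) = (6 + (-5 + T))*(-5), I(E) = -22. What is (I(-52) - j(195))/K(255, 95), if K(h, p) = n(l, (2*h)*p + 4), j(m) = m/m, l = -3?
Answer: -23/10 ≈ -2.3000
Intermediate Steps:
n(T, a) = -5 - 5*T (n(T, a) = (1 + T)*(-5) = -5 - 5*T)
j(m) = 1
K(h, p) = 10 (K(h, p) = -5 - 5*(-3) = -5 + 15 = 10)
(I(-52) - j(195))/K(255, 95) = (-22 - 1*1)/10 = (-22 - 1)*(⅒) = -23*⅒ = -23/10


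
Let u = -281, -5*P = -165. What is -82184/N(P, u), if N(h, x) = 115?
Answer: -82184/115 ≈ -714.64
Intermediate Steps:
P = 33 (P = -1/5*(-165) = 33)
-82184/N(P, u) = -82184/115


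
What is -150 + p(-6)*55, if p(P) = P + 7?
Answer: -95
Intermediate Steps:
p(P) = 7 + P
-150 + p(-6)*55 = -150 + (7 - 6)*55 = -150 + 1*55 = -150 + 55 = -95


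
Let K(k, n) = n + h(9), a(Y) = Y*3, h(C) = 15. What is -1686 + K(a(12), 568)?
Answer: -1103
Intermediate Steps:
a(Y) = 3*Y
K(k, n) = 15 + n (K(k, n) = n + 15 = 15 + n)
-1686 + K(a(12), 568) = -1686 + (15 + 568) = -1686 + 583 = -1103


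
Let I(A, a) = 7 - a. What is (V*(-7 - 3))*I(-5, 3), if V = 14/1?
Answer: -560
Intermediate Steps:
V = 14 (V = 14*1 = 14)
(V*(-7 - 3))*I(-5, 3) = (14*(-7 - 3))*(7 - 1*3) = (14*(-10))*(7 - 3) = -140*4 = -560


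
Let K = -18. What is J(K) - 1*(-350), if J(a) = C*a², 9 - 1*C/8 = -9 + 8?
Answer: 26270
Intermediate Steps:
C = 80 (C = 72 - 8*(-9 + 8) = 72 - 8*(-1) = 72 + 8 = 80)
J(a) = 80*a²
J(K) - 1*(-350) = 80*(-18)² - 1*(-350) = 80*324 + 350 = 25920 + 350 = 26270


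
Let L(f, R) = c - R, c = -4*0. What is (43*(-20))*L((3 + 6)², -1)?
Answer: -860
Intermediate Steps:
c = 0
L(f, R) = -R (L(f, R) = 0 - R = -R)
(43*(-20))*L((3 + 6)², -1) = (43*(-20))*(-1*(-1)) = -860*1 = -860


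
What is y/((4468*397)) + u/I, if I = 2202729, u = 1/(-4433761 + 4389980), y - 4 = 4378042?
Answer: 211104295971676129/85530384052371402 ≈ 2.4682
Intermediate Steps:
y = 4378046 (y = 4 + 4378042 = 4378046)
u = -1/43781 (u = 1/(-43781) = -1/43781 ≈ -2.2841e-5)
y/((4468*397)) + u/I = 4378046/((4468*397)) - 1/43781/2202729 = 4378046/1773796 - 1/43781*1/2202729 = 4378046*(1/1773796) - 1/96437678349 = 2189023/886898 - 1/96437678349 = 211104295971676129/85530384052371402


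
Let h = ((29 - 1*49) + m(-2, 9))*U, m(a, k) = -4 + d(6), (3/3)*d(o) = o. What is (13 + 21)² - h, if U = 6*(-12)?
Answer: -140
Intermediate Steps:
d(o) = o
m(a, k) = 2 (m(a, k) = -4 + 6 = 2)
U = -72
h = 1296 (h = ((29 - 1*49) + 2)*(-72) = ((29 - 49) + 2)*(-72) = (-20 + 2)*(-72) = -18*(-72) = 1296)
(13 + 21)² - h = (13 + 21)² - 1*1296 = 34² - 1296 = 1156 - 1296 = -140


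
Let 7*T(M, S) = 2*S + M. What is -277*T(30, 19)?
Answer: -18836/7 ≈ -2690.9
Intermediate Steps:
T(M, S) = M/7 + 2*S/7 (T(M, S) = (2*S + M)/7 = (M + 2*S)/7 = M/7 + 2*S/7)
-277*T(30, 19) = -277*((⅐)*30 + (2/7)*19) = -277*(30/7 + 38/7) = -277*68/7 = -18836/7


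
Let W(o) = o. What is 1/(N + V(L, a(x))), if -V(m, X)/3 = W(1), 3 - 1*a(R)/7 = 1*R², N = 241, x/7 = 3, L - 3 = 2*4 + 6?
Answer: 1/238 ≈ 0.0042017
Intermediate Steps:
L = 17 (L = 3 + (2*4 + 6) = 3 + (8 + 6) = 3 + 14 = 17)
x = 21 (x = 7*3 = 21)
a(R) = 21 - 7*R²
V(m, X) = -3 (V(m, X) = -3*1 = -3)
1/(N + V(L, a(x))) = 1/(241 - 3) = 1/238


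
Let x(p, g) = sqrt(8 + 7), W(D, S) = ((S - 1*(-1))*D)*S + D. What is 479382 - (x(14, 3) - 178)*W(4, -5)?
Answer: 494334 - 84*sqrt(15) ≈ 4.9401e+5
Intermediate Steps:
W(D, S) = D + D*S*(1 + S) (W(D, S) = ((S + 1)*D)*S + D = ((1 + S)*D)*S + D = (D*(1 + S))*S + D = D*S*(1 + S) + D = D + D*S*(1 + S))
x(p, g) = sqrt(15)
479382 - (x(14, 3) - 178)*W(4, -5) = 479382 - (sqrt(15) - 178)*4*(1 - 5 + (-5)**2) = 479382 - (-178 + sqrt(15))*4*(1 - 5 + 25) = 479382 - (-178 + sqrt(15))*4*21 = 479382 - (-178 + sqrt(15))*84 = 479382 - (-14952 + 84*sqrt(15)) = 479382 + (14952 - 84*sqrt(15)) = 494334 - 84*sqrt(15)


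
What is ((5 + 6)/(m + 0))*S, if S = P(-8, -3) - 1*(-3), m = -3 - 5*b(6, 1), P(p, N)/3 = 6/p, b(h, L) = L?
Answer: -33/32 ≈ -1.0313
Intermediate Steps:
P(p, N) = 18/p (P(p, N) = 3*(6/p) = 18/p)
m = -8 (m = -3 - 5*1 = -3 - 5 = -8)
S = ¾ (S = 18/(-8) - 1*(-3) = 18*(-⅛) + 3 = -9/4 + 3 = ¾ ≈ 0.75000)
((5 + 6)/(m + 0))*S = ((5 + 6)/(-8 + 0))*(¾) = (11/(-8))*(¾) = (11*(-⅛))*(¾) = -11/8*¾ = -33/32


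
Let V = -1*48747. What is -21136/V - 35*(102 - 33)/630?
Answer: -110485/32498 ≈ -3.3997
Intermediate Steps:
V = -48747
-21136/V - 35*(102 - 33)/630 = -21136/(-48747) - 35*(102 - 33)/630 = -21136*(-1/48747) - 35*69*(1/630) = 21136/48747 - 2415*1/630 = 21136/48747 - 23/6 = -110485/32498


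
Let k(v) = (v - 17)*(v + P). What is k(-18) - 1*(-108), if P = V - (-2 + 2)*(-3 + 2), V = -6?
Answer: 948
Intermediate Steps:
P = -6 (P = -6 - (-2 + 2)*(-3 + 2) = -6 - 0*(-1) = -6 - 1*0 = -6 + 0 = -6)
k(v) = (-17 + v)*(-6 + v) (k(v) = (v - 17)*(v - 6) = (-17 + v)*(-6 + v))
k(-18) - 1*(-108) = (102 + (-18)**2 - 23*(-18)) - 1*(-108) = (102 + 324 + 414) + 108 = 840 + 108 = 948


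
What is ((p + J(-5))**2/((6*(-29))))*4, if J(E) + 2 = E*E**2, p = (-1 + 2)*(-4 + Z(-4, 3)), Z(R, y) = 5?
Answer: -10584/29 ≈ -364.97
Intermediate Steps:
p = 1 (p = (-1 + 2)*(-4 + 5) = 1*1 = 1)
J(E) = -2 + E**3 (J(E) = -2 + E*E**2 = -2 + E**3)
((p + J(-5))**2/((6*(-29))))*4 = ((1 + (-2 + (-5)**3))**2/((6*(-29))))*4 = ((1 + (-2 - 125))**2/(-174))*4 = ((1 - 127)**2*(-1/174))*4 = ((-126)**2*(-1/174))*4 = (15876*(-1/174))*4 = -2646/29*4 = -10584/29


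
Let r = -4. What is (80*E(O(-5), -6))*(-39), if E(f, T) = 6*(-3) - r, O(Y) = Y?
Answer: 43680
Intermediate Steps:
E(f, T) = -14 (E(f, T) = 6*(-3) - 1*(-4) = -18 + 4 = -14)
(80*E(O(-5), -6))*(-39) = (80*(-14))*(-39) = -1120*(-39) = 43680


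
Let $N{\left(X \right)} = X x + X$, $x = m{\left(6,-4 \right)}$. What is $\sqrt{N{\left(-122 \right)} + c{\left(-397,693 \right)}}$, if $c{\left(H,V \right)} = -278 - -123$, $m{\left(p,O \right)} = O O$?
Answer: $i \sqrt{2229} \approx 47.212 i$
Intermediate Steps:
$m{\left(p,O \right)} = O^{2}$
$x = 16$ ($x = \left(-4\right)^{2} = 16$)
$c{\left(H,V \right)} = -155$ ($c{\left(H,V \right)} = -278 + 123 = -155$)
$N{\left(X \right)} = 17 X$ ($N{\left(X \right)} = X 16 + X = 16 X + X = 17 X$)
$\sqrt{N{\left(-122 \right)} + c{\left(-397,693 \right)}} = \sqrt{17 \left(-122\right) - 155} = \sqrt{-2074 - 155} = \sqrt{-2229} = i \sqrt{2229}$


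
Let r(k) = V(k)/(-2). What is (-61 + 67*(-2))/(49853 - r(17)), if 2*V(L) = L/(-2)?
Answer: -1560/398807 ≈ -0.0039117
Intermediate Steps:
V(L) = -L/4 (V(L) = (L/(-2))/2 = (L*(-½))/2 = (-L/2)/2 = -L/4)
r(k) = k/8 (r(k) = -k/4/(-2) = -k/4*(-½) = k/8)
(-61 + 67*(-2))/(49853 - r(17)) = (-61 + 67*(-2))/(49853 - 17/8) = (-61 - 134)/(49853 - 1*17/8) = -195/(49853 - 17/8) = -195/398807/8 = -195*8/398807 = -1560/398807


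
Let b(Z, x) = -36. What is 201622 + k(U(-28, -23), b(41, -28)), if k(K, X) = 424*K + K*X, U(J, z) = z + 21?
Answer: 200846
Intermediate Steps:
U(J, z) = 21 + z
201622 + k(U(-28, -23), b(41, -28)) = 201622 + (21 - 23)*(424 - 36) = 201622 - 2*388 = 201622 - 776 = 200846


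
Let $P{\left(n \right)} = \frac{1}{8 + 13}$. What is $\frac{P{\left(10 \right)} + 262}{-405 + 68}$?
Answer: $- \frac{5503}{7077} \approx -0.77759$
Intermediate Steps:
$P{\left(n \right)} = \frac{1}{21}$
$\frac{P{\left(10 \right)} + 262}{-405 + 68} = \frac{\frac{1}{21} + 262}{-405 + 68} = \frac{5503}{21 \left(-337\right)} = \frac{5503}{21} \left(- \frac{1}{337}\right) = - \frac{5503}{7077}$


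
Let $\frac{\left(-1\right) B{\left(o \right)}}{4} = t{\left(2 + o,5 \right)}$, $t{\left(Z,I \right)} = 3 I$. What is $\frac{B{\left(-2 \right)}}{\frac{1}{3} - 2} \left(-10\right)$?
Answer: $-360$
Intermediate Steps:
$B{\left(o \right)} = -60$ ($B{\left(o \right)} = - 4 \cdot 3 \cdot 5 = \left(-4\right) 15 = -60$)
$\frac{B{\left(-2 \right)}}{\frac{1}{3} - 2} \left(-10\right) = - \frac{60}{\frac{1}{3} - 2} \left(-10\right) = - \frac{60}{- \frac{5}{3}} \left(-10\right) = \left(-60\right) \left(- \frac{3}{5}\right) \left(-10\right) = 36 \left(-10\right) = -360$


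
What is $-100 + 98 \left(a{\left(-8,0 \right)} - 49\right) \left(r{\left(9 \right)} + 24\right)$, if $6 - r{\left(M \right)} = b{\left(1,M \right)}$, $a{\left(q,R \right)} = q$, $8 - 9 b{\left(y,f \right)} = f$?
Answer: $- \frac{504902}{3} \approx -1.683 \cdot 10^{5}$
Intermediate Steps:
$b{\left(y,f \right)} = \frac{8}{9} - \frac{f}{9}$
$r{\left(M \right)} = \frac{46}{9} + \frac{M}{9}$ ($r{\left(M \right)} = 6 - \left(\frac{8}{9} - \frac{M}{9}\right) = 6 + \left(- \frac{8}{9} + \frac{M}{9}\right) = \frac{46}{9} + \frac{M}{9}$)
$-100 + 98 \left(a{\left(-8,0 \right)} - 49\right) \left(r{\left(9 \right)} + 24\right) = -100 + 98 \left(-8 - 49\right) \left(\left(\frac{46}{9} + \frac{1}{9} \cdot 9\right) + 24\right) = -100 + 98 \left(- 57 \left(\left(\frac{46}{9} + 1\right) + 24\right)\right) = -100 + 98 \left(- 57 \left(\frac{55}{9} + 24\right)\right) = -100 + 98 \left(\left(-57\right) \frac{271}{9}\right) = -100 + 98 \left(- \frac{5149}{3}\right) = -100 - \frac{504602}{3} = - \frac{504902}{3}$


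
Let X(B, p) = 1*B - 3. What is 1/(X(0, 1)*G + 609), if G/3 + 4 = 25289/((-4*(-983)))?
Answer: 3932/2308539 ≈ 0.0017032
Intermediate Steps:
X(B, p) = -3 + B (X(B, p) = B - 3 = -3 + B)
G = 28683/3932 (G = -12 + 3*(25289/((-4*(-983)))) = -12 + 3*(25289/3932) = -12 + 75867/3932 = 28683/3932 ≈ 7.2948)
1/(X(0, 1)*G + 609) = 1/((-3 + 0)*(28683/3932) + 609) = 1/(-3*28683/3932 + 609) = 1/(-86049/3932 + 609) = 1/(2308539/3932) = 3932/2308539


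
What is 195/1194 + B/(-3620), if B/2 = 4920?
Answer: -184051/72038 ≈ -2.5549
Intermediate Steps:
B = 9840 (B = 2*4920 = 9840)
195/1194 + B/(-3620) = 195/1194 + 9840/(-3620) = 195*(1/1194) + 9840*(-1/3620) = 65/398 - 492/181 = -184051/72038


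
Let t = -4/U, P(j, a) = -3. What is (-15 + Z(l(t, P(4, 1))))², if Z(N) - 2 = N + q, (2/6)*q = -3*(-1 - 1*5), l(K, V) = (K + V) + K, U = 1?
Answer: 900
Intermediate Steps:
t = -4 (t = -4/1 = -4*1 = -4)
l(K, V) = V + 2*K
q = 54 (q = 3*(-3*(-1 - 1*5)) = 3*(-3*(-1 - 5)) = 3*(-3*(-6)) = 3*18 = 54)
Z(N) = 56 + N (Z(N) = 2 + (N + 54) = 2 + (54 + N) = 56 + N)
(-15 + Z(l(t, P(4, 1))))² = (-15 + (56 + (-3 + 2*(-4))))² = (-15 + (56 + (-3 - 8)))² = (-15 + (56 - 11))² = (-15 + 45)² = 30² = 900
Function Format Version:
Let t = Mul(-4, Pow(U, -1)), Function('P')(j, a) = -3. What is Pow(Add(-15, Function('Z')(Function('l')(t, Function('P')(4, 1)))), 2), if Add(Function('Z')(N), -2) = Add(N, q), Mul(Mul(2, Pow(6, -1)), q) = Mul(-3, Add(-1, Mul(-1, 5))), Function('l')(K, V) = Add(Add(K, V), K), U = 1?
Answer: 900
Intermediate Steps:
t = -4 (t = Mul(-4, Pow(1, -1)) = Mul(-4, 1) = -4)
Function('l')(K, V) = Add(V, Mul(2, K))
q = 54 (q = Mul(3, Mul(-3, Add(-1, Mul(-1, 5)))) = Mul(3, Mul(-3, Add(-1, -5))) = Mul(3, Mul(-3, -6)) = Mul(3, 18) = 54)
Function('Z')(N) = Add(56, N) (Function('Z')(N) = Add(2, Add(N, 54)) = Add(2, Add(54, N)) = Add(56, N))
Pow(Add(-15, Function('Z')(Function('l')(t, Function('P')(4, 1)))), 2) = Pow(Add(-15, Add(56, Add(-3, Mul(2, -4)))), 2) = Pow(Add(-15, Add(56, Add(-3, -8))), 2) = Pow(Add(-15, Add(56, -11)), 2) = Pow(Add(-15, 45), 2) = Pow(30, 2) = 900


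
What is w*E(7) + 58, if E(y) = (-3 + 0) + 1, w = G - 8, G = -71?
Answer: 216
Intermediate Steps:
w = -79 (w = -71 - 8 = -79)
E(y) = -2 (E(y) = -3 + 1 = -2)
w*E(7) + 58 = -79*(-2) + 58 = 158 + 58 = 216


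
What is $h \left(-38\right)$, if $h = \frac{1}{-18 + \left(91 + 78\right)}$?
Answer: $- \frac{38}{151} \approx -0.25166$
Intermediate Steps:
$h = \frac{1}{151}$ ($h = \frac{1}{-18 + 169} = \frac{1}{151} \approx 0.0066225$)
$h \left(-38\right) = \frac{1}{151} \left(-38\right) = - \frac{38}{151}$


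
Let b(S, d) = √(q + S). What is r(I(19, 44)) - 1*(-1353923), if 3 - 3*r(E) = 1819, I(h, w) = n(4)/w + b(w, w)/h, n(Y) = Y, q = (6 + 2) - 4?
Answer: 4059953/3 ≈ 1.3533e+6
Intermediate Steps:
q = 4 (q = 8 - 4 = 4)
b(S, d) = √(4 + S)
I(h, w) = 4/w + √(4 + w)/h
r(E) = -1816/3 (r(E) = 1 - ⅓*1819 = 1 - 1819/3 = -1816/3)
r(I(19, 44)) - 1*(-1353923) = -1816/3 - 1*(-1353923) = -1816/3 + 1353923 = 4059953/3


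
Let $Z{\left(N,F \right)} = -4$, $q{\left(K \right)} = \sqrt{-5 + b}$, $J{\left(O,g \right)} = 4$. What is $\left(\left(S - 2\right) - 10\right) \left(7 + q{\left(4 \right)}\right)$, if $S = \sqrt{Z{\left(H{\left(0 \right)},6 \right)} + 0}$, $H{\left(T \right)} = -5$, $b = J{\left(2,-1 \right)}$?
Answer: $-86 + 2 i \approx -86.0 + 2.0 i$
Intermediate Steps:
$b = 4$
$q{\left(K \right)} = i$ ($q{\left(K \right)} = \sqrt{-5 + 4} = \sqrt{-1} = i$)
$S = 2 i$ ($S = \sqrt{-4 + 0} = \sqrt{-4} = 2 i \approx 2.0 i$)
$\left(\left(S - 2\right) - 10\right) \left(7 + q{\left(4 \right)}\right) = \left(\left(2 i - 2\right) - 10\right) \left(7 + i\right) = \left(\left(-2 + 2 i\right) - 10\right) \left(7 + i\right) = \left(-12 + 2 i\right) \left(7 + i\right)$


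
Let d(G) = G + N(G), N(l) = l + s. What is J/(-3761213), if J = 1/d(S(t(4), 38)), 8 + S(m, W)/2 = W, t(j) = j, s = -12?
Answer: -1/406211004 ≈ -2.4618e-9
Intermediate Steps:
S(m, W) = -16 + 2*W
N(l) = -12 + l (N(l) = l - 12 = -12 + l)
d(G) = -12 + 2*G (d(G) = G + (-12 + G) = -12 + 2*G)
J = 1/108 (J = 1/(-12 + 2*(-16 + 2*38)) = 1/(-12 + 2*(-16 + 76)) = 1/(-12 + 2*60) = 1/(-12 + 120) = 1/108 ≈ 0.0092593)
J/(-3761213) = (1/108)/(-3761213) = (1/108)*(-1/3761213) = -1/406211004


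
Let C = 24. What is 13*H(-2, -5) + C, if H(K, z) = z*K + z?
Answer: 89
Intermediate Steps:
H(K, z) = z + K*z (H(K, z) = K*z + z = z + K*z)
13*H(-2, -5) + C = 13*(-5*(1 - 2)) + 24 = 13*(-5*(-1)) + 24 = 13*5 + 24 = 65 + 24 = 89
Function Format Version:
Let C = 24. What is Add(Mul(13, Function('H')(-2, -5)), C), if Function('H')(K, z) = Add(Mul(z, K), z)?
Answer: 89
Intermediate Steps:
Function('H')(K, z) = Add(z, Mul(K, z)) (Function('H')(K, z) = Add(Mul(K, z), z) = Add(z, Mul(K, z)))
Add(Mul(13, Function('H')(-2, -5)), C) = Add(Mul(13, Mul(-5, Add(1, -2))), 24) = Add(Mul(13, Mul(-5, -1)), 24) = Add(Mul(13, 5), 24) = Add(65, 24) = 89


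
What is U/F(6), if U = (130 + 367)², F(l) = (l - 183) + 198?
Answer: 35287/3 ≈ 11762.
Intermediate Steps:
F(l) = 15 + l (F(l) = (-183 + l) + 198 = 15 + l)
U = 247009 (U = 497² = 247009)
U/F(6) = 247009/(15 + 6) = 247009/21 = 247009*(1/21) = 35287/3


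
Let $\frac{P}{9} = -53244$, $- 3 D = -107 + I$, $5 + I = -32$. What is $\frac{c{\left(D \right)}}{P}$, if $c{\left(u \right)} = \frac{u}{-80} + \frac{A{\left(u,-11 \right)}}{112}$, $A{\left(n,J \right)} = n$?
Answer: $\frac{1}{2795310} \approx 3.5774 \cdot 10^{-7}$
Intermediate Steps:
$I = -37$ ($I = -5 - 32 = -37$)
$D = 48$ ($D = - \frac{-107 - 37}{3} = \left(- \frac{1}{3}\right) \left(-144\right) = 48$)
$P = -479196$ ($P = 9 \left(-53244\right) = -479196$)
$c{\left(u \right)} = - \frac{u}{280}$ ($c{\left(u \right)} = \frac{u}{-80} + \frac{u}{112} = u \left(- \frac{1}{80}\right) + u \frac{1}{112} = - \frac{u}{80} + \frac{u}{112} = - \frac{u}{280}$)
$\frac{c{\left(D \right)}}{P} = \frac{\left(- \frac{1}{280}\right) 48}{-479196} = \left(- \frac{6}{35}\right) \left(- \frac{1}{479196}\right) = \frac{1}{2795310}$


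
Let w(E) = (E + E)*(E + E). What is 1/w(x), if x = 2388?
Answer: 1/22810176 ≈ 4.3840e-8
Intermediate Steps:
w(E) = 4*E**2 (w(E) = (2*E)*(2*E) = 4*E**2)
1/w(x) = 1/(4*2388**2) = 1/(4*5702544) = 1/22810176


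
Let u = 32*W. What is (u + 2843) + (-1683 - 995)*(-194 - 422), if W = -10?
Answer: 1652171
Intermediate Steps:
u = -320 (u = 32*(-10) = -320)
(u + 2843) + (-1683 - 995)*(-194 - 422) = (-320 + 2843) + (-1683 - 995)*(-194 - 422) = 2523 - 2678*(-616) = 2523 + 1649648 = 1652171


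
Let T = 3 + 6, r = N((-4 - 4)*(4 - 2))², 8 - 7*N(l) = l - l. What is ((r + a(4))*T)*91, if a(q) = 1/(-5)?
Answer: 31707/35 ≈ 905.91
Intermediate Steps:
a(q) = -⅕
N(l) = 8/7 (N(l) = 8/7 - (l - l)/7 = 8/7 - ⅐*0 = 8/7 + 0 = 8/7)
r = 64/49 (r = (8/7)² = 64/49 ≈ 1.3061)
T = 9
((r + a(4))*T)*91 = ((64/49 - ⅕)*9)*91 = ((271/245)*9)*91 = (2439/245)*91 = 31707/35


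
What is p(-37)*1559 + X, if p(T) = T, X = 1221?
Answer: -56462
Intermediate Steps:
p(-37)*1559 + X = -37*1559 + 1221 = -57683 + 1221 = -56462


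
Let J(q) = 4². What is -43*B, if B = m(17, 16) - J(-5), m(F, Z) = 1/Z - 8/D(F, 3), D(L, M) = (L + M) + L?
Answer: 411209/592 ≈ 694.61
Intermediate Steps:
J(q) = 16
D(L, M) = M + 2*L
m(F, Z) = 1/Z - 8/(3 + 2*F)
B = -9563/592 (B = (3 - 8*16 + 2*17)/(16*(3 + 2*17)) - 1*16 = (3 - 128 + 34)/(16*(3 + 34)) - 16 = (1/16)*(-91)/37 - 16 = (1/16)*(1/37)*(-91) - 16 = -91/592 - 16 = -9563/592 ≈ -16.154)
-43*B = -43*(-9563/592) = 411209/592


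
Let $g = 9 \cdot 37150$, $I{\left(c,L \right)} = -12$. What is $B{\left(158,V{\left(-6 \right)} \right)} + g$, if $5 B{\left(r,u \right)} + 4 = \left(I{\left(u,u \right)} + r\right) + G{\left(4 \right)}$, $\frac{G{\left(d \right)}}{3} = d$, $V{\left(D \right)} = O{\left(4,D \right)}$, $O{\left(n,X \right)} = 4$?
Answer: $\frac{1671904}{5} \approx 3.3438 \cdot 10^{5}$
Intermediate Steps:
$V{\left(D \right)} = 4$
$G{\left(d \right)} = 3 d$
$B{\left(r,u \right)} = - \frac{4}{5} + \frac{r}{5}$ ($B{\left(r,u \right)} = - \frac{4}{5} + \frac{\left(-12 + r\right) + 3 \cdot 4}{5} = - \frac{4}{5} + \frac{\left(-12 + r\right) + 12}{5} = - \frac{4}{5} + \frac{r}{5}$)
$g = 334350$
$B{\left(158,V{\left(-6 \right)} \right)} + g = \left(- \frac{4}{5} + \frac{1}{5} \cdot 158\right) + 334350 = \left(- \frac{4}{5} + \frac{158}{5}\right) + 334350 = \frac{154}{5} + 334350 = \frac{1671904}{5}$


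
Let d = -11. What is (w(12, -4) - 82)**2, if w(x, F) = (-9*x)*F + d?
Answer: 114921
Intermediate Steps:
w(x, F) = -11 - 9*F*x (w(x, F) = (-9*x)*F - 11 = -9*F*x - 11 = -11 - 9*F*x)
(w(12, -4) - 82)**2 = ((-11 - 9*(-4)*12) - 82)**2 = ((-11 + 432) - 82)**2 = (421 - 82)**2 = 339**2 = 114921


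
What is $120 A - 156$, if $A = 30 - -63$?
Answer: $11004$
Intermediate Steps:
$A = 93$ ($A = 30 + 63 = 93$)
$120 A - 156 = 120 \cdot 93 - 156 = 11160 - 156 = 11004$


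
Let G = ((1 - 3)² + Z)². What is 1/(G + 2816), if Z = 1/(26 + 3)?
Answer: 841/2381945 ≈ 0.00035307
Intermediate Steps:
Z = 1/29 ≈ 0.034483
G = 13689/841 (G = ((1 - 3)² + 1/29)² = ((-2)² + 1/29)² = (4 + 1/29)² = (117/29)² = 13689/841 ≈ 16.277)
1/(G + 2816) = 1/(13689/841 + 2816) = 1/(2381945/841) = 841/2381945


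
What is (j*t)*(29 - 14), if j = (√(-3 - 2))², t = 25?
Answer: -1875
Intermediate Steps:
j = -5 (j = (√(-5))² = (I*√5)² = -5)
(j*t)*(29 - 14) = (-5*25)*(29 - 14) = -125*15 = -1875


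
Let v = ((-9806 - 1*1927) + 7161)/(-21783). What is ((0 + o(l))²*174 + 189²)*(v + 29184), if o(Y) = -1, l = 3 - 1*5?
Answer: 7606385540460/7261 ≈ 1.0476e+9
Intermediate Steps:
l = -2 (l = 3 - 5 = -2)
v = 1524/7261 (v = ((-9806 - 1927) + 7161)*(-1/21783) = (-11733 + 7161)*(-1/21783) = -4572*(-1/21783) = 1524/7261 ≈ 0.20989)
((0 + o(l))²*174 + 189²)*(v + 29184) = ((0 - 1)²*174 + 189²)*(1524/7261 + 29184) = ((-1)²*174 + 35721)*(211906548/7261) = (1*174 + 35721)*(211906548/7261) = (174 + 35721)*(211906548/7261) = 35895*(211906548/7261) = 7606385540460/7261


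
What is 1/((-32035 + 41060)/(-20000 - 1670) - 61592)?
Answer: -4334/266941533 ≈ -1.6236e-5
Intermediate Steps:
1/((-32035 + 41060)/(-20000 - 1670) - 61592) = 1/(9025/(-21670) - 61592) = 1/(9025*(-1/21670) - 61592) = 1/(-1805/4334 - 61592) = 1/(-266941533/4334) = -4334/266941533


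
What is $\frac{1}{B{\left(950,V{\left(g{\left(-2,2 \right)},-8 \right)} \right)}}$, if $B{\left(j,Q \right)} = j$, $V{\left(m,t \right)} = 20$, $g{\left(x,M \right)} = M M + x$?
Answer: $\frac{1}{950} \approx 0.0010526$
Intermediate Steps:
$g{\left(x,M \right)} = x + M^{2}$ ($g{\left(x,M \right)} = M^{2} + x = x + M^{2}$)
$\frac{1}{B{\left(950,V{\left(g{\left(-2,2 \right)},-8 \right)} \right)}} = \frac{1}{950}$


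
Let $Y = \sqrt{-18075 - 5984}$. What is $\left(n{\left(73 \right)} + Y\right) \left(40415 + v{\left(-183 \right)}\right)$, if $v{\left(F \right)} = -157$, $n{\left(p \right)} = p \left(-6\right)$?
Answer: $-17633004 + 281806 i \sqrt{491} \approx -1.7633 \cdot 10^{7} + 6.2444 \cdot 10^{6} i$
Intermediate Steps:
$n{\left(p \right)} = - 6 p$
$Y = 7 i \sqrt{491}$ ($Y = \sqrt{-24059} = 7 i \sqrt{491} \approx 155.11 i$)
$\left(n{\left(73 \right)} + Y\right) \left(40415 + v{\left(-183 \right)}\right) = \left(\left(-6\right) 73 + 7 i \sqrt{491}\right) \left(40415 - 157\right) = \left(-438 + 7 i \sqrt{491}\right) 40258 = -17633004 + 281806 i \sqrt{491}$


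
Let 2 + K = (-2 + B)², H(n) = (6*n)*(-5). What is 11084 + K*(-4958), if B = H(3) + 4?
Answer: -38373752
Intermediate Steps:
H(n) = -30*n
B = -86 (B = -30*3 + 4 = -90 + 4 = -86)
K = 7742 (K = -2 + (-2 - 86)² = -2 + (-88)² = -2 + 7744 = 7742)
11084 + K*(-4958) = 11084 + 7742*(-4958) = 11084 - 38384836 = -38373752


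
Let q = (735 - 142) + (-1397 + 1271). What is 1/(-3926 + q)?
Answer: -1/3459 ≈ -0.00028910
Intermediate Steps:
q = 467 (q = 593 - 126 = 467)
1/(-3926 + q) = 1/(-3926 + 467) = 1/(-3459) = -1/3459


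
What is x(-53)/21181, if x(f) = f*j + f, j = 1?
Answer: -106/21181 ≈ -0.0050045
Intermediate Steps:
x(f) = 2*f (x(f) = f*1 + f = f + f = 2*f)
x(-53)/21181 = (2*(-53))/21181 = -106*1/21181 = -106/21181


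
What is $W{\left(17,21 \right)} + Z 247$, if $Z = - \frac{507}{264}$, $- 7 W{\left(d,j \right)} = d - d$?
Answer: $- \frac{41743}{88} \approx -474.35$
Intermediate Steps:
$W{\left(d,j \right)} = 0$ ($W{\left(d,j \right)} = - \frac{d - d}{7} = \left(- \frac{1}{7}\right) 0 = 0$)
$Z = - \frac{169}{88}$ ($Z = \left(-507\right) \frac{1}{264} = - \frac{169}{88} \approx -1.9205$)
$W{\left(17,21 \right)} + Z 247 = 0 - \frac{41743}{88} = - \frac{41743}{88}$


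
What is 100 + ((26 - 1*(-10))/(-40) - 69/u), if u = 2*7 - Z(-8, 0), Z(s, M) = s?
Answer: 5278/55 ≈ 95.964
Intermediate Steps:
u = 22 (u = 2*7 - 1*(-8) = 14 + 8 = 22)
100 + ((26 - 1*(-10))/(-40) - 69/u) = 100 + ((26 - 1*(-10))/(-40) - 69/22) = 100 + ((26 + 10)*(-1/40) - 69*1/22) = 100 + (36*(-1/40) - 69/22) = 100 + (-9/10 - 69/22) = 100 - 222/55 = 5278/55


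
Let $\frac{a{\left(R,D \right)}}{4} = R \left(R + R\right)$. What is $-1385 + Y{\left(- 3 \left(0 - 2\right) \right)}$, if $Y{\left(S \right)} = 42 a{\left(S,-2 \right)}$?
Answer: $10711$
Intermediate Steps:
$a{\left(R,D \right)} = 8 R^{2}$ ($a{\left(R,D \right)} = 4 R \left(R + R\right) = 4 R 2 R = 4 \cdot 2 R^{2} = 8 R^{2}$)
$Y{\left(S \right)} = 336 S^{2}$ ($Y{\left(S \right)} = 42 \cdot 8 S^{2} = 336 S^{2}$)
$-1385 + Y{\left(- 3 \left(0 - 2\right) \right)} = -1385 + 336 \left(- 3 \left(0 - 2\right)\right)^{2} = -1385 + 336 \left(\left(-3\right) \left(-2\right)\right)^{2} = -1385 + 336 \cdot 6^{2} = -1385 + 336 \cdot 36 = -1385 + 12096 = 10711$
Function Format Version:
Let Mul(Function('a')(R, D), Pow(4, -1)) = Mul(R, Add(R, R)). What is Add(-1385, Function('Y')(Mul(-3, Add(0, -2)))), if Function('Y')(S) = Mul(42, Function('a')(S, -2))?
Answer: 10711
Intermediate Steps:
Function('a')(R, D) = Mul(8, Pow(R, 2)) (Function('a')(R, D) = Mul(4, Mul(R, Add(R, R))) = Mul(4, Mul(R, Mul(2, R))) = Mul(4, Mul(2, Pow(R, 2))) = Mul(8, Pow(R, 2)))
Function('Y')(S) = Mul(336, Pow(S, 2)) (Function('Y')(S) = Mul(42, Mul(8, Pow(S, 2))) = Mul(336, Pow(S, 2)))
Add(-1385, Function('Y')(Mul(-3, Add(0, -2)))) = Add(-1385, Mul(336, Pow(Mul(-3, Add(0, -2)), 2))) = Add(-1385, Mul(336, Pow(Mul(-3, -2), 2))) = Add(-1385, Mul(336, Pow(6, 2))) = Add(-1385, Mul(336, 36)) = Add(-1385, 12096) = 10711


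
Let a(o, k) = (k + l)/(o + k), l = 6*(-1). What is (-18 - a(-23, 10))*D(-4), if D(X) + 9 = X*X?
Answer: -1610/13 ≈ -123.85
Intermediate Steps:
D(X) = -9 + X² (D(X) = -9 + X*X = -9 + X²)
l = -6
a(o, k) = (-6 + k)/(k + o) (a(o, k) = (k - 6)/(o + k) = (-6 + k)/(k + o))
(-18 - a(-23, 10))*D(-4) = (-18 - (-6 + 10)/(10 - 23))*(-9 + (-4)²) = (-18 - 4/(-13))*(-9 + 16) = (-18 - (-1)*4/13)*7 = (-18 - 1*(-4/13))*7 = (-18 + 4/13)*7 = -230/13*7 = -1610/13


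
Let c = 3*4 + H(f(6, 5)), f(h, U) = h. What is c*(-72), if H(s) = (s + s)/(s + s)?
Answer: -936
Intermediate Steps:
H(s) = 1 (H(s) = (2*s)/((2*s)) = (2*s)*(1/(2*s)) = 1)
c = 13 (c = 3*4 + 1 = 12 + 1 = 13)
c*(-72) = 13*(-72) = -936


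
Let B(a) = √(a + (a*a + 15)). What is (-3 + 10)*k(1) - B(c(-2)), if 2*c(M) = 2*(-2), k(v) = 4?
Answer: 28 - √17 ≈ 23.877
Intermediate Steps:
c(M) = -2 (c(M) = (2*(-2))/2 = (½)*(-4) = -2)
B(a) = √(15 + a + a²) (B(a) = √(a + (a² + 15)) = √(a + (15 + a²)) = √(15 + a + a²))
(-3 + 10)*k(1) - B(c(-2)) = (-3 + 10)*4 - √(15 - 2 + (-2)²) = 7*4 - √(15 - 2 + 4) = 28 - √17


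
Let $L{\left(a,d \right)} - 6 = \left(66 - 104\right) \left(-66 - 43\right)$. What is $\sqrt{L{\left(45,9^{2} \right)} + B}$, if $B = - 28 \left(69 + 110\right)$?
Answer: $12 i \sqrt{6} \approx 29.394 i$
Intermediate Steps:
$B = -5012$ ($B = \left(-28\right) 179 = -5012$)
$L{\left(a,d \right)} = 4148$ ($L{\left(a,d \right)} = 6 + \left(66 - 104\right) \left(-66 - 43\right) = 6 - -4142 = 6 + 4142 = 4148$)
$\sqrt{L{\left(45,9^{2} \right)} + B} = \sqrt{4148 - 5012} = \sqrt{-864} = 12 i \sqrt{6}$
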